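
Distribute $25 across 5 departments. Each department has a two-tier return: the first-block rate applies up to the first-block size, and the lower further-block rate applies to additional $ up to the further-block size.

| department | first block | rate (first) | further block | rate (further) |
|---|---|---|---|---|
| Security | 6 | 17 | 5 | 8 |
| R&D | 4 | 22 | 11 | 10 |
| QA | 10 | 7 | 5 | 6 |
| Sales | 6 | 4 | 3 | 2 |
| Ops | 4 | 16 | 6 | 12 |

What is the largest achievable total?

Treat each block as its own option and order by rate: R&D/T1 22 > Security/T1 17 > Ops/T1 16 > Ops/T2 12 > R&D/T2 10 > Security/T2 8 > QA/T1 7 > QA/T2 6 > Sales/T1 4 > Sales/T2 2.
R&D T1 at 22: fill all 4 — 21 left.
Security T1 at 17: fill all 6 — 15 left.
Fill Ops T1 block (4 at 16) — 11 left.
Ops/T2 (12): +6 — 5 left.
R&D T2 at 10: only 5 left, fill 5.
Total = 22×4 + 17×6 + 16×4 + 12×6 + 10×5 = 376.

376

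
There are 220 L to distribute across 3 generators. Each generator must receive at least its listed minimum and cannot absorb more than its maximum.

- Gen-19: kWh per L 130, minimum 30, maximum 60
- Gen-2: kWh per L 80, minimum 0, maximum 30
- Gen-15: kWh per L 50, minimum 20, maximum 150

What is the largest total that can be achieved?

Meeting every minimum uses 30+0+20 = 50 L, leaving 170.
Highest kWh per L first: Gen-19 130 > Gen-2 80 > Gen-15 50.
Gen-19 takes 30 more to reach its cap of 60 — 140 left.
Give Gen-2 30 more to hit its cap of 30 — 110 left.
Gen-15 has room for 130 more but only 110 remain, so it gets 130.
Total = 130×60 + 80×30 + 50×130 = 16700.

16700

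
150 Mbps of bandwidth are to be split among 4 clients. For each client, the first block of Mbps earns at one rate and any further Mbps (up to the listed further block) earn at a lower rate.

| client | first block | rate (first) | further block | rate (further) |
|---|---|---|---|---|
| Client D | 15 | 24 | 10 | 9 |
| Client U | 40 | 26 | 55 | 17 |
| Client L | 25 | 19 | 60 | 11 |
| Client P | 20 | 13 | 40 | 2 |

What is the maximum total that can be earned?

Treat each block as its own option and order by rate: Client U/first 26 > Client D/first 24 > Client L/first 19 > Client U/second 17 > Client P/first 13 > Client L/second 11 > Client D/second 9 > Client P/second 2.
Fill Client U first block (40 at 26) ; 110 left.
Client D first at 24: fill all 15 ; 95 left.
Client L first at 19: fill all 25 ; 70 left.
Client U/second (17): +55 ; 15 left.
Client P/first: +15 of 20 at 13; pool empty.
Total = 26×40 + 24×15 + 19×25 + 17×55 + 13×15 = 3005.

3005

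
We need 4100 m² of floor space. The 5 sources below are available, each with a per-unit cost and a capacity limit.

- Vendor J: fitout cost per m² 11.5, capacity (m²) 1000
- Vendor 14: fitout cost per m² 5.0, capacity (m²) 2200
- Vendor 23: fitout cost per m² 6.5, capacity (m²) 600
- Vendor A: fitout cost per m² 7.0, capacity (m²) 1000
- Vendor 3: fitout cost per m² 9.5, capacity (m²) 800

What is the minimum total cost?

Cheapest first:
Vendor 14 (5.0): use full 2200 → 1900 m² to go.
Take 600 from Vendor 23 at 6.5 → need 1300 more.
Take 1000 from Vendor A at 7.0 → need 300 more.
Vendor 3 (9.5): take the remaining 300 → done.
Vendor J: unused.
Cost = 2200×5.0 + 600×6.5 + 1000×7.0 + 300×9.5 = 24750.

24750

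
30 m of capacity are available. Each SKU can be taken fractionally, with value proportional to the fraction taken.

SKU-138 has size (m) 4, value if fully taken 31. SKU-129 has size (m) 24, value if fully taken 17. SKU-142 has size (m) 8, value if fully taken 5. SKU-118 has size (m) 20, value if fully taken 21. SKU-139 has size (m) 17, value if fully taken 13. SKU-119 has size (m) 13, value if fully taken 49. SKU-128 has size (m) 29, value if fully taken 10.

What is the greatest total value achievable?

Best value per unit of size first: SKU-138 31/4≈7.75, SKU-119 49/13≈3.77, SKU-118 21/20≈1.05, SKU-139 13/17≈0.765, SKU-129 17/24≈0.708, SKU-142 5/8≈0.625, SKU-128 10/29≈0.345.
SKU-138: take in full, 4 m for value 31 → 26 left.
Take all of SKU-119 (13 m, value 49) → 13 m left.
Only 13 m remain; take 13/20 of SKU-118 for value 21×13/20 = 13.65.
Total value = 93.65.

93.65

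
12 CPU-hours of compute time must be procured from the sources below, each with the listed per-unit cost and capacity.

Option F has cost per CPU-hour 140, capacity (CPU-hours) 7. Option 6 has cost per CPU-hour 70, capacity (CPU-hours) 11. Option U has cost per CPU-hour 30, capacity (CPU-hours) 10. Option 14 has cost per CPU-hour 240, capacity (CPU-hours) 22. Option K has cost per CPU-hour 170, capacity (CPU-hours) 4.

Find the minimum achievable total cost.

440

Fill from the cheapest source first.
Option U (30): use full 10 ; 2 CPU-hours to go.
Option 6 (70): take the remaining 2 ; done.
Option F, Option K, Option 14: unused.
Cost = 10×30 + 2×70 = 440.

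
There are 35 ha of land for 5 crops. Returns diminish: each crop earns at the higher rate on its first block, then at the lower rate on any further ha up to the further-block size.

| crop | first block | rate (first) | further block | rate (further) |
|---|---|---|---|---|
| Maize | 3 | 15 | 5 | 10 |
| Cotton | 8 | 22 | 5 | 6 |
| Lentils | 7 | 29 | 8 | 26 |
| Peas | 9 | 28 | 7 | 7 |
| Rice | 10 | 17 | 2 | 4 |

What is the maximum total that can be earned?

890

Order all 10 blocks by rate: Lentils/first 29 > Peas/first 28 > Lentils/second 26 > Cotton/first 22 > Rice/first 17 > Maize/first 15 > Maize/second 10 > Peas/second 7 > Cotton/second 6 > Rice/second 4.
Lentils first at 29: fill all 7 ; 28 left.
Peas/first (28): +9 ; 19 left.
Lentils/second (26): +8 ; 11 left.
Cotton first at 22: fill all 8 ; 3 left.
Rice first at 17: only 3 left, fill 3.
Total = 29×7 + 28×9 + 26×8 + 22×8 + 17×3 = 890.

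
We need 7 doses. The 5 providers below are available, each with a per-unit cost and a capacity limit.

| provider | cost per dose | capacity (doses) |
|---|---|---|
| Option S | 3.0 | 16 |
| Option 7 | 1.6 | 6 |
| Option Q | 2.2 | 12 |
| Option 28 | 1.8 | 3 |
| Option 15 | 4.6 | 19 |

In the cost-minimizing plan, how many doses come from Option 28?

Cheapest first:
Take 6 from Option 7 at 1.6 — need 1 more.
Option 28 at 1.8: take 1 of its 3 — requirement met.
Option Q, Option S, Option 15: unused.

1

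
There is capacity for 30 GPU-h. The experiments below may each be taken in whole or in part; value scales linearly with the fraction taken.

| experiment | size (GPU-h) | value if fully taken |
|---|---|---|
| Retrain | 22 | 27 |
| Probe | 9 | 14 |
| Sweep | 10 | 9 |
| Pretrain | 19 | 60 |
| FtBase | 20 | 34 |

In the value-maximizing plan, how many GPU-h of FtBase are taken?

Rank by value-to-size ratio: Pretrain 60/19≈3.16, FtBase 34/20≈1.7, Probe 14/9≈1.56, Retrain 27/22≈1.23, Sweep 9/10≈0.9.
All 19 GPU-h of Pretrain fit (value 60) → 11 remain.
Only 11 GPU-h remain; take 11/20 of FtBase for value 34×11/20 = 18.7.

11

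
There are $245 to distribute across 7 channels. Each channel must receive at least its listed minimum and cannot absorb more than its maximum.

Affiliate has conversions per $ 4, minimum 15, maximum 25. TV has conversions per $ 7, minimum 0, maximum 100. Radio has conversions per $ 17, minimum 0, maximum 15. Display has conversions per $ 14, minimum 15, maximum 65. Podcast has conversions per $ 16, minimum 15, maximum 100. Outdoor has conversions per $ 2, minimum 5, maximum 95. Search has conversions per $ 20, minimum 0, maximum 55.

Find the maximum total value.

Meeting every minimum uses 15+0+0+15+15+5+0 = 50 $, leaving 195.
Order the channels by conversions per $: Search 20 > Radio 17 > Podcast 16 > Display 14 > TV 7 > Affiliate 4 > Outdoor 2.
Search takes 55 more to reach its cap of 55 ; 140 left.
Radio: +15 to 15 (cap) ; 125 left.
Podcast takes 85 more to reach its cap of 100 ; 40 left.
Display: +40 (room for 50) → 55. Pool exhausted.
Total = 4×15 + 17×15 + 14×55 + 16×100 + 2×5 + 20×55 = 3795.

3795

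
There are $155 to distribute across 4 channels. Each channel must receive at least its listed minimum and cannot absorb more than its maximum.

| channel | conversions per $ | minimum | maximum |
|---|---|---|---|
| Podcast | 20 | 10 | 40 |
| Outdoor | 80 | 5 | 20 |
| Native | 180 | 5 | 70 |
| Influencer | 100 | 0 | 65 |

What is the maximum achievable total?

Meeting every minimum uses 10+5+5+0 = 20 $, leaving 135.
Highest conversions per $ first: Native 180 > Influencer 100 > Outdoor 80 > Podcast 20.
Give Native 65 more to hit its cap of 70 — 70 left.
Influencer takes 65 more to reach its cap of 65 — 5 left.
Outdoor has room for 15 more but only 5 remain, so it gets 10.
Total = 20×10 + 80×10 + 180×70 + 100×65 = 20100.

20100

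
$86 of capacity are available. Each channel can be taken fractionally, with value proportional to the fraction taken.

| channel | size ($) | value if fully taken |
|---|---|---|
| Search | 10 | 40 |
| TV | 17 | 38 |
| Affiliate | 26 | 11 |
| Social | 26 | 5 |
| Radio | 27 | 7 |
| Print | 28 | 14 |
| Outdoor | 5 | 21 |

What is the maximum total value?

124

Rank by value-to-size ratio: Outdoor 21/5≈4.2, Search 40/10≈4, TV 38/17≈2.24, Print 14/28≈0.5, Affiliate 11/26≈0.423, Radio 7/27≈0.259, Social 5/26≈0.192.
All 5 $ of Outdoor fit (value 21) — 81 remain.
All 10 $ of Search fit (value 40) — 71 remain.
Take all of TV (17 $, value 38) — 54 $ left.
Print: take in full, 28 $ for value 14 — 26 left.
Affiliate: take in full, 26 $ for value 11 — 0 left.
Total value = 124.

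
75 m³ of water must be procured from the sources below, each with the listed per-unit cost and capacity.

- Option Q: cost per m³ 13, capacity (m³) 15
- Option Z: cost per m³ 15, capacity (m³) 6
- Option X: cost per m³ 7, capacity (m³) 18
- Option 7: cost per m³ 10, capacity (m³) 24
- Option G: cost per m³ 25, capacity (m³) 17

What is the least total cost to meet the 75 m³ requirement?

951

Use sources in increasing cost order.
Take 18 from Option X at 7 — need 57 more.
Option 7 at 10: take all 24 m³ — 33 still needed.
Option Q at 13: take all 15 m³ — 18 still needed.
Option Z at 15: take all 6 m³ — 12 still needed.
Take 12 from Option G at 25 to finish.
Cost = 18×7 + 24×10 + 15×13 + 6×15 + 12×25 = 951.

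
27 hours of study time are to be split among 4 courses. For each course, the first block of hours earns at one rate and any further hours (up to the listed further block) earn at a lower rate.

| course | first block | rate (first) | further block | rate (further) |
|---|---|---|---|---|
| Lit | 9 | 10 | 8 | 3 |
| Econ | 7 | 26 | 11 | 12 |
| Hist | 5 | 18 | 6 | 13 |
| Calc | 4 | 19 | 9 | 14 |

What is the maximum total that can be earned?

500

Treat each block as its own option and order by rate: Econ/T1 26 > Calc/T1 19 > Hist/T1 18 > Calc/T2 14 > Hist/T2 13 > Econ/T2 12 > Lit/T1 10 > Lit/T2 3.
Econ T1 at 26: fill all 7 → 20 left.
Calc T1 at 19: fill all 4 → 16 left.
Hist T1 at 18: fill all 5 → 11 left.
Calc T2 at 14: fill all 9 → 2 left.
Hist/T2: +2 of 6 at 13; pool empty.
Total = 26×7 + 19×4 + 18×5 + 14×9 + 13×2 = 500.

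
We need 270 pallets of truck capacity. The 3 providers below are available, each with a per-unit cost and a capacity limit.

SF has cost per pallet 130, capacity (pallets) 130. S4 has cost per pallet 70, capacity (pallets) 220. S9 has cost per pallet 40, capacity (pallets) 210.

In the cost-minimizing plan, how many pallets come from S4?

60

Fill from the cheapest provider first.
S9 (40): use full 210 → 60 pallets to go.
Take 60 from S4 at 70 to finish.
SF: unused.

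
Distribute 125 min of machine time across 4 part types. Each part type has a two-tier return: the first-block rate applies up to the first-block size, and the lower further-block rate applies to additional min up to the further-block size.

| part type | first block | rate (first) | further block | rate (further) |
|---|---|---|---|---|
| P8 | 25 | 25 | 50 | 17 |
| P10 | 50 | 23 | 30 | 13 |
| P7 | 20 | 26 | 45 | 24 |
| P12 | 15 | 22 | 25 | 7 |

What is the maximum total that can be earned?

Order all 8 blocks by rate: P7/first 26 > P8/first 25 > P7/second 24 > P10/first 23 > P12/first 22 > P8/second 17 > P10/second 13 > P12/second 7.
Fill P7 first block (20 at 26) ; 105 left.
Fill P8 first block (25 at 25) ; 80 left.
P7 second at 24: fill all 45 ; 35 left.
35 remain; put them into P10 first at 23.
Total = 26×20 + 25×25 + 24×45 + 23×35 = 3030.

3030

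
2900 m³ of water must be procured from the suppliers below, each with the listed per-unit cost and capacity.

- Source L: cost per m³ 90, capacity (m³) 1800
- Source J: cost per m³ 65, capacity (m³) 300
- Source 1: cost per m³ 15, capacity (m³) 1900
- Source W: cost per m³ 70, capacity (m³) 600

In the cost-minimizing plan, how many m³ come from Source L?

Use suppliers in increasing cost order.
Source 1 at 15: take all 1900 m³ → 1000 still needed.
Source J (65): use full 300 → 700 m³ to go.
Source W (70): use full 600 → 100 m³ to go.
Source L at 90: take 100 of its 1800 → requirement met.

100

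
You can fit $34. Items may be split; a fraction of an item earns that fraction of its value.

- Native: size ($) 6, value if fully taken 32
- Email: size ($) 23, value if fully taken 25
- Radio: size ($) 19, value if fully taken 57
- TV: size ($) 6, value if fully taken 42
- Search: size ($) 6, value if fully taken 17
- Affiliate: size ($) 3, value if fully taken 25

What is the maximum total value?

Rank by value-to-size ratio: Affiliate 25/3≈8.33, TV 42/6≈7, Native 32/6≈5.33, Radio 57/19≈3, Search 17/6≈2.83, Email 25/23≈1.09.
All 3 $ of Affiliate fit (value 25) → 31 remain.
All 6 $ of TV fit (value 42) → 25 remain.
Take all of Native (6 $, value 32) → 19 $ left.
All 19 $ of Radio fit (value 57) → 0 remain.
Total value = 156.

156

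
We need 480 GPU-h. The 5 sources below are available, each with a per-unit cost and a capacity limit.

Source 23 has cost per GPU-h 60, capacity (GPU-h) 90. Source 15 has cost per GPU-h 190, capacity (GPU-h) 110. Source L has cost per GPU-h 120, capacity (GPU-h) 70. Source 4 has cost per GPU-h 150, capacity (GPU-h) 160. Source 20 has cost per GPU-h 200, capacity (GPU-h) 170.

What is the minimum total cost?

Fill from the cheapest source first.
Source 23 at 60: take all 90 GPU-h ; 390 still needed.
Take 70 from Source L at 120 ; need 320 more.
Take 160 from Source 4 at 150 ; need 160 more.
Take 110 from Source 15 at 190 ; need 50 more.
Take 50 from Source 20 at 200 to finish.
Cost = 90×60 + 70×120 + 160×150 + 110×190 + 50×200 = 68700.

68700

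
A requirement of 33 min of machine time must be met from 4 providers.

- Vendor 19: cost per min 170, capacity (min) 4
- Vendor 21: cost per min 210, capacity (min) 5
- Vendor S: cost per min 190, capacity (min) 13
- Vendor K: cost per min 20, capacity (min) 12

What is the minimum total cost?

Use providers in increasing cost order.
Vendor K (20): use full 12 → 21 min to go.
Vendor 19 (170): use full 4 → 17 min to go.
Take 13 from Vendor S at 190 → need 4 more.
Vendor 21 at 210: take 4 of its 5 → requirement met.
Cost = 12×20 + 4×170 + 13×190 + 4×210 = 4230.

4230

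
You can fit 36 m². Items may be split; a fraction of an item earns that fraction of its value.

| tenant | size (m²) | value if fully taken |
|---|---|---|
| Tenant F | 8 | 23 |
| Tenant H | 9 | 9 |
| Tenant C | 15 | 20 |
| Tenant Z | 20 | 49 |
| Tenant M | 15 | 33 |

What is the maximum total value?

Rank by value-to-size ratio: Tenant F 23/8≈2.88, Tenant Z 49/20≈2.45, Tenant M 33/15≈2.2, Tenant C 20/15≈1.33, Tenant H 9/9≈1.
Tenant F: take in full, 8 m² for value 23 ; 28 left.
Take all of Tenant Z (20 m², value 49) ; 8 m² left.
Only 8 m² remain; take 8/15 of Tenant M for value 33×8/15 = 17.6.
Total value = 89.6.

89.6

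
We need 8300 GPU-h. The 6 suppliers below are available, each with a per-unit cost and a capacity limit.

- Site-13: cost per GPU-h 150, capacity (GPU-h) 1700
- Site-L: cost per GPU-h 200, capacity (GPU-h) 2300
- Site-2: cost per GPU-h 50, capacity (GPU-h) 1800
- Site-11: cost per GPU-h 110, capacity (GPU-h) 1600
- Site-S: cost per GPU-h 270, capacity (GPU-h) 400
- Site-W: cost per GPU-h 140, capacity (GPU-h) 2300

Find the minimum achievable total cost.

1023000

Use suppliers in increasing cost order.
Site-2 (50): use full 1800 → 6500 GPU-h to go.
Take 1600 from Site-11 at 110 → need 4900 more.
Site-W at 140: take all 2300 GPU-h → 2600 still needed.
Site-13 (150): use full 1700 → 900 GPU-h to go.
Site-L at 200: take 900 of its 2300 → requirement met.
Site-S: unused.
Cost = 1800×50 + 1600×110 + 2300×140 + 1700×150 + 900×200 = 1023000.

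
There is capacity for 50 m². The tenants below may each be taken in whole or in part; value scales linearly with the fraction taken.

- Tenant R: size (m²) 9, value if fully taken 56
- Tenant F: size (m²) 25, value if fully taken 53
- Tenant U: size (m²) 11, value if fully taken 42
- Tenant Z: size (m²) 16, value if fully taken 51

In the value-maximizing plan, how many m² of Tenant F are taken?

Sort by value density: Tenant R 56/9≈6.22, Tenant U 42/11≈3.82, Tenant Z 51/16≈3.19, Tenant F 53/25≈2.12.
Take all of Tenant R (9 m², value 56) — 41 m² left.
Tenant U: take in full, 11 m² for value 42 — 30 left.
Tenant Z: take in full, 16 m² for value 51 — 14 left.
Only 14 m² remain; take 14/25 of Tenant F for value 53×14/25 = 29.68.

14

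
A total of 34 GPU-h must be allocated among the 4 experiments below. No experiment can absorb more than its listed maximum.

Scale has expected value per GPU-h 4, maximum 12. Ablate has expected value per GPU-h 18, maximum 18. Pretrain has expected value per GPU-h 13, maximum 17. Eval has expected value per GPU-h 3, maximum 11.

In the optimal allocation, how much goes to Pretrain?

Rank by expected value per GPU-h: Ablate 18 > Pretrain 13 > Scale 4 > Eval 3.
Ablate: +18 to 18 (cap) ; 16 left.
Only 16 left; Pretrain takes them to reach 16.

16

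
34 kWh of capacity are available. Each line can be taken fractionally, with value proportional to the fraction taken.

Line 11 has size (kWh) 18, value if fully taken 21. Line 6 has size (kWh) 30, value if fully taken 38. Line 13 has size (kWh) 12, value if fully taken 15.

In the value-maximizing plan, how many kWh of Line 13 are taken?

4

Sort by value density: Line 6 38/30≈1.27, Line 13 15/12≈1.25, Line 11 21/18≈1.17.
Line 6: take in full, 30 kWh for value 38 → 4 left.
Fill the last 4 kWh with part of Line 13: 4/12 of it earns 5.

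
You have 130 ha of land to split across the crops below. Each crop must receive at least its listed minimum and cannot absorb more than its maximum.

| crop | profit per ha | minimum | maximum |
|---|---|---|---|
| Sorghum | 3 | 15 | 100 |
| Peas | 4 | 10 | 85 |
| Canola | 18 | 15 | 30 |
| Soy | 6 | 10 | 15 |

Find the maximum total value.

Meeting every minimum uses 15+10+15+10 = 50 ha, leaving 80.
Rank by profit per ha: Canola 18 > Soy 6 > Peas 4 > Sorghum 3.
Canola takes 15 more to reach its cap of 30 ; 65 left.
Give Soy 5 more to hit its cap of 15 ; 60 left.
Peas: +60 (room for 75) → 70. Pool exhausted.
Total = 3×15 + 4×70 + 18×30 + 6×15 = 955.

955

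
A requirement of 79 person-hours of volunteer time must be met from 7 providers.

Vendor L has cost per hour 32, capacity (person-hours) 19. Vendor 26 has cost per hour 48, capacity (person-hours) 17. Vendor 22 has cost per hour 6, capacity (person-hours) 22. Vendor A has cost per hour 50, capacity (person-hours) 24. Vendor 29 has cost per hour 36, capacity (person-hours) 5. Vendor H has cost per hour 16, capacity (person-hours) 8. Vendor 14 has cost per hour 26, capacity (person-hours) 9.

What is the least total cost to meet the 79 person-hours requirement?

2050

Fill from the cheapest provider first.
Vendor 22 (6): use full 22 — 57 person-hours to go.
Vendor H (16): use full 8 — 49 person-hours to go.
Vendor 14 at 26: take all 9 person-hours — 40 still needed.
Vendor L (32): use full 19 — 21 person-hours to go.
Vendor 29 (36): use full 5 — 16 person-hours to go.
Take 16 from Vendor 26 at 48 to finish.
Vendor A: unused.
Cost = 22×6 + 8×16 + 9×26 + 19×32 + 5×36 + 16×48 = 2050.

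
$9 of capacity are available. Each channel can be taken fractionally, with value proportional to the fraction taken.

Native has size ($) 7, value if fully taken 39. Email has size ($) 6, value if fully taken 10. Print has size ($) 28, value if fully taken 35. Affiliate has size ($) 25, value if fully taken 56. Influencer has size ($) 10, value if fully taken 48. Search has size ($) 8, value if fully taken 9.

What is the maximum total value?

48.6

Best value per unit of size first: Native 39/7≈5.57, Influencer 48/10≈4.8, Affiliate 56/25≈2.24, Email 10/6≈1.67, Print 35/28≈1.25, Search 9/8≈1.12.
Take all of Native (7 $, value 39) ; 2 $ left.
Fill the last 2 $ with part of Influencer: 2/10 of it earns 9.6.
Total value = 48.6.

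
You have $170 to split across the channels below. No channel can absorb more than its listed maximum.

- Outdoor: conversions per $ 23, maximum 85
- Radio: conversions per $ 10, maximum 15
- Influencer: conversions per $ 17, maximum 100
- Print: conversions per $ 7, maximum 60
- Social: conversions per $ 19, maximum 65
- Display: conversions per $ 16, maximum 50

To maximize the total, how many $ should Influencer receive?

Highest conversions per $ first: Outdoor 23 > Social 19 > Influencer 17 > Display 16 > Radio 10 > Print 7.
Outdoor: +85 to 85 (cap) — 85 left.
Social takes 65 to reach its cap of 65 — 20 left.
Only 20 left; Influencer takes them to reach 20.

20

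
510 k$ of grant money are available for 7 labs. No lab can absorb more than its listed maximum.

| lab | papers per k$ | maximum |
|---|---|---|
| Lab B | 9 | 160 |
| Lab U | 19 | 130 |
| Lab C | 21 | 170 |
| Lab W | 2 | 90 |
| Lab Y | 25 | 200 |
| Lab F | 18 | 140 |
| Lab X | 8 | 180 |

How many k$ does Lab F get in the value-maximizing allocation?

Highest papers per k$ first: Lab Y 25 > Lab C 21 > Lab U 19 > Lab F 18 > Lab B 9 > Lab X 8 > Lab W 2.
Lab Y: +200 to 200 (cap) — 310 left.
Lab C takes 170 to reach its cap of 170 — 140 left.
Lab U takes 130 to reach its cap of 130 — 10 left.
Lab F: +10 (room for 140) → 10. Pool exhausted.

10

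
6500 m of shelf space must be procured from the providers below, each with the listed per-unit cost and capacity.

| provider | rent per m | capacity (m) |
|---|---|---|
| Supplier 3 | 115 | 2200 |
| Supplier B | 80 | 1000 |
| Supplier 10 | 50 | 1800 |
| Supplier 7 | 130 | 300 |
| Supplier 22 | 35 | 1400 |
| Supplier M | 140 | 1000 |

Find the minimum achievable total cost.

Cheapest first:
Take 1400 from Supplier 22 at 35 ; need 5100 more.
Supplier 10 (50): use full 1800 ; 3300 m to go.
Supplier B at 80: take all 1000 m ; 2300 still needed.
Take 2200 from Supplier 3 at 115 ; need 100 more.
Supplier 7 (130): take the remaining 100 ; done.
Supplier M: unused.
Cost = 1400×35 + 1800×50 + 1000×80 + 2200×115 + 100×130 = 485000.

485000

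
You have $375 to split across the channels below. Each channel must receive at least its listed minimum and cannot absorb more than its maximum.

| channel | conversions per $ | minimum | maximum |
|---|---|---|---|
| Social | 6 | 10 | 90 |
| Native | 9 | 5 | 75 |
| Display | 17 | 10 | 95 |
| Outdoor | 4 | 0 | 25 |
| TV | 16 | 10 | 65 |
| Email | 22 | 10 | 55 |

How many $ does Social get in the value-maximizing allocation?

Meeting every minimum uses 10+5+10+0+10+10 = 45 $, leaving 330.
Rank by conversions per $: Email 22 > Display 17 > TV 16 > Native 9 > Social 6 > Outdoor 4.
Email: +45 to 55 (cap) ; 285 left.
Display: +85 to 95 (cap) ; 200 left.
TV takes 55 more to reach its cap of 65 ; 145 left.
Native takes 70 more to reach its cap of 75 ; 75 left.
Social: +75 (room for 80) → 85. Pool exhausted.

85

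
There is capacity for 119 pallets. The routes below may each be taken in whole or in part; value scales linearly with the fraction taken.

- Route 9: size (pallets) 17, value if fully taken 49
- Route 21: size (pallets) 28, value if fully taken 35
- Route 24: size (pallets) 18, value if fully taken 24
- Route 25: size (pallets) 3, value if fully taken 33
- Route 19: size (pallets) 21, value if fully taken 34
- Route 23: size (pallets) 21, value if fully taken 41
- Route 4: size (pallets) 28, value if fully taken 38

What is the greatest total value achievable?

232.75

Rank by value-to-size ratio: Route 25 33/3≈11, Route 9 49/17≈2.88, Route 23 41/21≈1.95, Route 19 34/21≈1.62, Route 4 38/28≈1.36, Route 24 24/18≈1.33, Route 21 35/28≈1.25.
Route 25: take in full, 3 pallets for value 33 ; 116 left.
Take all of Route 9 (17 pallets, value 49) ; 99 pallets left.
Take all of Route 23 (21 pallets, value 41) ; 78 pallets left.
Route 19: take in full, 21 pallets for value 34 ; 57 left.
All 28 pallets of Route 4 fit (value 38) ; 29 remain.
Route 24: take in full, 18 pallets for value 24 ; 11 left.
11 pallets left: a 11/28 share of Route 21 gives 35×11/28 = 13.75.
Total value = 232.75.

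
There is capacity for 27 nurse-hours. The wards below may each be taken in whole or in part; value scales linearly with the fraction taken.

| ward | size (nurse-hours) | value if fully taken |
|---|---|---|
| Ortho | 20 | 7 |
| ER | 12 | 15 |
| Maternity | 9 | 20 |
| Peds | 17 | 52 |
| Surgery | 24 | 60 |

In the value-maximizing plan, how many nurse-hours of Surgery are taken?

Rank by value-to-size ratio: Peds 52/17≈3.06, Surgery 60/24≈2.5, Maternity 20/9≈2.22, ER 15/12≈1.25, Ortho 7/20≈0.35.
All 17 nurse-hours of Peds fit (value 52) → 10 remain.
Fill the last 10 nurse-hours with part of Surgery: 10/24 of it earns 25.

10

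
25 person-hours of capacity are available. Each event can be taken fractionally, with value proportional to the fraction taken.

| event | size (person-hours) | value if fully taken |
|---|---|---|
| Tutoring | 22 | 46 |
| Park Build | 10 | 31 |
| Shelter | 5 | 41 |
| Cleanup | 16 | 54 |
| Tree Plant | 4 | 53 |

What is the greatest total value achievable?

148

Best value per unit of size first: Tree Plant 53/4≈13.2, Shelter 41/5≈8.2, Cleanup 54/16≈3.38, Park Build 31/10≈3.1, Tutoring 46/22≈2.09.
Take all of Tree Plant (4 person-hours, value 53) — 21 person-hours left.
Shelter: take in full, 5 person-hours for value 41 — 16 left.
Cleanup: take in full, 16 person-hours for value 54 — 0 left.
Total value = 148.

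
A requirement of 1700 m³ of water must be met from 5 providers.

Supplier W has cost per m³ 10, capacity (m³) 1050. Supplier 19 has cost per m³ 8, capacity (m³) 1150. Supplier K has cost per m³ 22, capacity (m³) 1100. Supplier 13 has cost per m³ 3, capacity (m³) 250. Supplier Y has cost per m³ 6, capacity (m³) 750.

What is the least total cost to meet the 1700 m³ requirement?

Fill from the cheapest provider first.
Take 250 from Supplier 13 at 3 ; need 1450 more.
Supplier Y (6): use full 750 ; 700 m³ to go.
Supplier 19 (8): take the remaining 700 ; done.
Supplier W, Supplier K: unused.
Cost = 250×3 + 750×6 + 700×8 = 10850.

10850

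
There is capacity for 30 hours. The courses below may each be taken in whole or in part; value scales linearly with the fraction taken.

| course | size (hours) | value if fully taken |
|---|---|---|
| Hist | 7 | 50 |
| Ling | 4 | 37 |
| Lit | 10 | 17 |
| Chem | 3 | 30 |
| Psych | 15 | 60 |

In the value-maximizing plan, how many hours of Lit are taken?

Rank by value-to-size ratio: Chem 30/3≈10, Ling 37/4≈9.25, Hist 50/7≈7.14, Psych 60/15≈4, Lit 17/10≈1.7.
Chem: take in full, 3 hours for value 30 ; 27 left.
Ling: take in full, 4 hours for value 37 ; 23 left.
Take all of Hist (7 hours, value 50) ; 16 hours left.
Psych: take in full, 15 hours for value 60 ; 1 left.
Fill the last 1 hours with part of Lit: 1/10 of it earns 1.7.

1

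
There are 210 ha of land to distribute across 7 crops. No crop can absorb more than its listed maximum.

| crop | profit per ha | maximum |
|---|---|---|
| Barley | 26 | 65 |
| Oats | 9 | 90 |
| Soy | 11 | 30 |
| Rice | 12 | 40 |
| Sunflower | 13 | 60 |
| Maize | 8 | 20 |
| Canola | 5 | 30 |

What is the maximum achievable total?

3415

Order the crops by profit per ha: Barley 26 > Sunflower 13 > Rice 12 > Soy 11 > Oats 9 > Maize 8 > Canola 5.
Give Barley 65 to hit its cap of 65 ; 145 left.
Sunflower: +60 to 60 (cap) ; 85 left.
Rice: +40 to 40 (cap) ; 45 left.
Soy: +30 to 30 (cap) ; 15 left.
Oats has room for 90 but only 15 remain, so it gets 15.
Total = 26×65 + 9×15 + 11×30 + 12×40 + 13×60 = 3415.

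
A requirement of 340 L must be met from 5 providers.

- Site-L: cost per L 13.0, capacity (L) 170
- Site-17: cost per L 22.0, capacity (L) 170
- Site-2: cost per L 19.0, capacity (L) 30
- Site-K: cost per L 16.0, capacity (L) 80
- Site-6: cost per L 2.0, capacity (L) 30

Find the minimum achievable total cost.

Fill from the cheapest provider first.
Take 30 from Site-6 at 2.0 ; need 310 more.
Take 170 from Site-L at 13.0 ; need 140 more.
Take 80 from Site-K at 16.0 ; need 60 more.
Site-2 (19.0): use full 30 ; 30 L to go.
Take 30 from Site-17 at 22.0 to finish.
Cost = 30×2.0 + 170×13.0 + 80×16.0 + 30×19.0 + 30×22.0 = 4780.

4780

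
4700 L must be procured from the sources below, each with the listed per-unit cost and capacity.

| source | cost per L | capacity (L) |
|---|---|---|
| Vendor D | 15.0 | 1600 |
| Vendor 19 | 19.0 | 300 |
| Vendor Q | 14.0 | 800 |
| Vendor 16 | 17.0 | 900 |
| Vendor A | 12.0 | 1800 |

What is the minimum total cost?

Use sources in increasing cost order.
Vendor A at 12.0: take all 1800 L → 2900 still needed.
Vendor Q (14.0): use full 800 → 2100 L to go.
Take 1600 from Vendor D at 15.0 → need 500 more.
Vendor 16 (17.0): take the remaining 500 → done.
Vendor 19: unused.
Cost = 1800×12.0 + 800×14.0 + 1600×15.0 + 500×17.0 = 65300.

65300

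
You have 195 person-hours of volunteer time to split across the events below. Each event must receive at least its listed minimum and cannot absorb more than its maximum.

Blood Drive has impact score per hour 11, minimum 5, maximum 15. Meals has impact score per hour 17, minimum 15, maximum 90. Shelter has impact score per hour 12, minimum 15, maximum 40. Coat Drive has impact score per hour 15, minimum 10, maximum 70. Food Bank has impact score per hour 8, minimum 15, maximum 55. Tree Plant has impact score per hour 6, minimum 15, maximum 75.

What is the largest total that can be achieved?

Meeting every minimum uses 5+15+15+10+15+15 = 75 person-hours, leaving 120.
Rank by impact score per hour: Meals 17 > Coat Drive 15 > Shelter 12 > Blood Drive 11 > Food Bank 8 > Tree Plant 6.
Give Meals 75 more to hit its cap of 90 — 45 left.
Coat Drive: +45 (room for 60) → 55. Pool exhausted.
Total = 11×5 + 17×90 + 12×15 + 15×55 + 8×15 + 6×15 = 2800.

2800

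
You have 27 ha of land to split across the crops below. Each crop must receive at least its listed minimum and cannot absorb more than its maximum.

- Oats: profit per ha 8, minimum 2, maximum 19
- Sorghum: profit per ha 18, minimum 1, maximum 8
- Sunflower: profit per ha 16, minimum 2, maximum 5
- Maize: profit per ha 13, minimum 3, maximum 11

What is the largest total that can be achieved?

391

Meeting every minimum uses 2+1+2+3 = 8 ha, leaving 19.
Rank by profit per ha: Sorghum 18 > Sunflower 16 > Maize 13 > Oats 8.
Sorghum takes 7 more to reach its cap of 8 ; 12 left.
Sunflower takes 3 more to reach its cap of 5 ; 9 left.
Maize: +8 to 11 (cap) ; 1 left.
Oats: +1 (room for 17) → 3. Pool exhausted.
Total = 8×3 + 18×8 + 16×5 + 13×11 = 391.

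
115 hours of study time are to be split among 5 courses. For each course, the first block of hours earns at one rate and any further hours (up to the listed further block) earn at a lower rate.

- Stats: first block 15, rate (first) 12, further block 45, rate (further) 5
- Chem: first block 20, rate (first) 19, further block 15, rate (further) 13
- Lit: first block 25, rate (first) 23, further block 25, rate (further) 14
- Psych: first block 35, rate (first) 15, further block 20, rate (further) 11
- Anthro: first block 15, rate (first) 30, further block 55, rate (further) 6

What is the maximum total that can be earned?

2210

Rank every tier by rate: Anthro/tier1 30 > Lit/tier1 23 > Chem/tier1 19 > Psych/tier1 15 > Lit/tier2 14 > Chem/tier2 13 > Stats/tier1 12 > Psych/tier2 11 > Anthro/tier2 6 > Stats/tier2 5.
Anthro/tier1 (30): +15 ; 100 left.
Lit tier1 at 23: fill all 25 ; 75 left.
Fill Chem tier1 block (20 at 19) ; 55 left.
Fill Psych tier1 block (35 at 15) ; 20 left.
Lit tier2 at 14: only 20 left, fill 20.
Total = 30×15 + 23×25 + 19×20 + 15×35 + 14×20 = 2210.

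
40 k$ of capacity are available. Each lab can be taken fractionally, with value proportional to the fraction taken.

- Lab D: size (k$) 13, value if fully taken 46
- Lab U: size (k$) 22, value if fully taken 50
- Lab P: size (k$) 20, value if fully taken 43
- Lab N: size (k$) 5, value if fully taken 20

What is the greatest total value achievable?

116

Rank by value-to-size ratio: Lab N 20/5≈4, Lab D 46/13≈3.54, Lab U 50/22≈2.27, Lab P 43/20≈2.15.
Take all of Lab N (5 k$, value 20) ; 35 k$ left.
Take all of Lab D (13 k$, value 46) ; 22 k$ left.
Take all of Lab U (22 k$, value 50) ; 0 k$ left.
Total value = 116.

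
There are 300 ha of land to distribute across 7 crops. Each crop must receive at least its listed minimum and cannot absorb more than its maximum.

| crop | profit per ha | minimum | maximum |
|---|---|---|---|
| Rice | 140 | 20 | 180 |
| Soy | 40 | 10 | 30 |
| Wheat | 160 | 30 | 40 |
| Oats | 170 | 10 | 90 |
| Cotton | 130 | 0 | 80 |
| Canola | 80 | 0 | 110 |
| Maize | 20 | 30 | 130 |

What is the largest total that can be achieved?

40900

Meeting every minimum uses 20+10+30+10+0+0+30 = 100 ha, leaving 200.
Rank by profit per ha: Oats 170 > Wheat 160 > Rice 140 > Cotton 130 > Canola 80 > Soy 40 > Maize 20.
Oats takes 80 more to reach its cap of 90 ; 120 left.
Give Wheat 10 more to hit its cap of 40 ; 110 left.
Only 110 left; Rice takes them to reach 130.
Total = 140×130 + 40×10 + 160×40 + 170×90 + 20×30 = 40900.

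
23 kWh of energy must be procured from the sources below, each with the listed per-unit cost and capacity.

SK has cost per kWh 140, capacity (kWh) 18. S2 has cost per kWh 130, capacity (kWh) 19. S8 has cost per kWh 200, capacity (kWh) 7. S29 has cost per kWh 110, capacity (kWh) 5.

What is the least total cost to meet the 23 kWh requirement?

2890

Use sources in increasing cost order.
S29 at 110: take all 5 kWh → 18 still needed.
S2 at 130: take 18 of its 19 → requirement met.
SK, S8: unused.
Cost = 5×110 + 18×130 = 2890.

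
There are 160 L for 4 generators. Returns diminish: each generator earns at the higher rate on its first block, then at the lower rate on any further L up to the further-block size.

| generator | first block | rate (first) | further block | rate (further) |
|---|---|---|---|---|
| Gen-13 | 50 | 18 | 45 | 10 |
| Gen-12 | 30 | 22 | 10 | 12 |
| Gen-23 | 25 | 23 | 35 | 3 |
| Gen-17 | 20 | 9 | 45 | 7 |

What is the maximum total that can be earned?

Rank every tier by rate: Gen-23/tier1 23 > Gen-12/tier1 22 > Gen-13/tier1 18 > Gen-12/tier2 12 > Gen-13/tier2 10 > Gen-17/tier1 9 > Gen-17/tier2 7 > Gen-23/tier2 3.
Gen-23/tier1 (23): +25 — 135 left.
Gen-12 tier1 at 22: fill all 30 — 105 left.
Gen-13 tier1 at 18: fill all 50 — 55 left.
Fill Gen-12 tier2 block (10 at 12) — 45 left.
Fill Gen-13 tier2 block (45 at 10) — 0 left.
Total = 23×25 + 22×30 + 18×50 + 12×10 + 10×45 = 2705.

2705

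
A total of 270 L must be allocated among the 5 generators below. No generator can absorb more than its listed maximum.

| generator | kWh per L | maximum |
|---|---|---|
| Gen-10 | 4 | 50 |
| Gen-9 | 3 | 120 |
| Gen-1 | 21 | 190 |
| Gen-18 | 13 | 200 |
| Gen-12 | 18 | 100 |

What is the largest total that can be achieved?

Order the generators by kWh per L: Gen-1 21 > Gen-12 18 > Gen-18 13 > Gen-10 4 > Gen-9 3.
Give Gen-1 190 to hit its cap of 190 ; 80 left.
Gen-12 has room for 100 but only 80 remain, so it gets 80.
Total = 21×190 + 18×80 = 5430.

5430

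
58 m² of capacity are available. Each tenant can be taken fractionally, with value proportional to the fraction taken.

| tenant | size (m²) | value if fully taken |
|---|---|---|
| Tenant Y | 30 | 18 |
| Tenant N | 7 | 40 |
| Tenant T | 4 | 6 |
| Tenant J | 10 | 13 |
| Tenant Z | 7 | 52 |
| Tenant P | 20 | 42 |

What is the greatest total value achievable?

Best value per unit of size first: Tenant Z 52/7≈7.43, Tenant N 40/7≈5.71, Tenant P 42/20≈2.1, Tenant T 6/4≈1.5, Tenant J 13/10≈1.3, Tenant Y 18/30≈0.6.
All 7 m² of Tenant Z fit (value 52) → 51 remain.
Take all of Tenant N (7 m², value 40) → 44 m² left.
Tenant P: take in full, 20 m² for value 42 → 24 left.
All 4 m² of Tenant T fit (value 6) → 20 remain.
All 10 m² of Tenant J fit (value 13) → 10 remain.
Fill the last 10 m² with part of Tenant Y: 10/30 of it earns 6.
Total value = 159.

159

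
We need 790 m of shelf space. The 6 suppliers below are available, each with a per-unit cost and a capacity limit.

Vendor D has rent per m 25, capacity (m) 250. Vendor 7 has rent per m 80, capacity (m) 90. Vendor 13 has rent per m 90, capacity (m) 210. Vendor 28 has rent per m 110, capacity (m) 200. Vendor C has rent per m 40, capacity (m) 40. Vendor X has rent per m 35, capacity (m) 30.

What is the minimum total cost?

Cheapest first:
Vendor D (25): use full 250 — 540 m to go.
Vendor X (35): use full 30 — 510 m to go.
Take 40 from Vendor C at 40 — need 470 more.
Vendor 7 (80): use full 90 — 380 m to go.
Take 210 from Vendor 13 at 90 — need 170 more.
Take 170 from Vendor 28 at 110 to finish.
Cost = 250×25 + 30×35 + 40×40 + 90×80 + 210×90 + 170×110 = 53700.

53700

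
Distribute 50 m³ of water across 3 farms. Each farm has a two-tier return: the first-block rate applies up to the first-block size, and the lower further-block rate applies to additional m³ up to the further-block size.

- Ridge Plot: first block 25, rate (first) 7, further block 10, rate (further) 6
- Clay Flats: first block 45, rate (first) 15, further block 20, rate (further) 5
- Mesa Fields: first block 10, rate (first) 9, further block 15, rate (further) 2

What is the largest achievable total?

Order all 6 blocks by rate: Clay Flats/tier1 15 > Mesa Fields/tier1 9 > Ridge Plot/tier1 7 > Ridge Plot/tier2 6 > Clay Flats/tier2 5 > Mesa Fields/tier2 2.
Clay Flats/tier1 (15): +45 ; 5 left.
Mesa Fields/tier1: +5 of 10 at 9; pool empty.
Total = 15×45 + 9×5 = 720.

720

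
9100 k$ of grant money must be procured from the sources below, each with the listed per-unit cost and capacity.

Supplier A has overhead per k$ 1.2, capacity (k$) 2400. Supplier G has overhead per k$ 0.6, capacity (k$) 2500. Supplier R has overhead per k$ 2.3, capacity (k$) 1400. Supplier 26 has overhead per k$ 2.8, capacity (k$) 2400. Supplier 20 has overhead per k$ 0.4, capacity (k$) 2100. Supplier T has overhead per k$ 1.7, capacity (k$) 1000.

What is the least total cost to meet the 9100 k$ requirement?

Cheapest first:
Supplier 20 (0.4): use full 2100 → 7000 k$ to go.
Take 2500 from Supplier G at 0.6 → need 4500 more.
Take 2400 from Supplier A at 1.2 → need 2100 more.
Supplier T at 1.7: take all 1000 k$ → 1100 still needed.
Take 1100 from Supplier R at 2.3 to finish.
Supplier 26: unused.
Cost = 2100×0.4 + 2500×0.6 + 2400×1.2 + 1000×1.7 + 1100×2.3 = 9450.

9450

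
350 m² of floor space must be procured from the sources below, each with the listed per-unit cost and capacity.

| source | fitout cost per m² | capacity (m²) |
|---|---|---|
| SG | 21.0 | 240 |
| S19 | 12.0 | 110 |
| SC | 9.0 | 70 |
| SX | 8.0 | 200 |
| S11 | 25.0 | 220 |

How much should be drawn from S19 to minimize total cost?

80

Cheapest first:
Take 200 from SX at 8.0 → need 150 more.
SC (9.0): use full 70 → 80 m² to go.
S19 (12.0): take the remaining 80 → done.
SG, S11: unused.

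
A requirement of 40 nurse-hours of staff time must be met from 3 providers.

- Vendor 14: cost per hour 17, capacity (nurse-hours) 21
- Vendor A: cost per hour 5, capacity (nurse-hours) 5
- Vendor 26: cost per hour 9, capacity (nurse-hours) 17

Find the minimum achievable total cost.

Use providers in increasing cost order.
Vendor A at 5: take all 5 nurse-hours — 35 still needed.
Take 17 from Vendor 26 at 9 — need 18 more.
Vendor 14 (17): take the remaining 18 — done.
Cost = 5×5 + 17×9 + 18×17 = 484.

484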